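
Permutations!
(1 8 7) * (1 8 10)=(1 10)(7 8)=[0, 10, 2, 3, 4, 5, 6, 8, 7, 9, 1]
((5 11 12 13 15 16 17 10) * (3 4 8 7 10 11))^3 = ((3 4 8 7 10 5)(11 12 13 15 16 17))^3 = (3 7)(4 10)(5 8)(11 15)(12 16)(13 17)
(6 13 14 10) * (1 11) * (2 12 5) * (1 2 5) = (1 11 2 12)(6 13 14 10) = [0, 11, 12, 3, 4, 5, 13, 7, 8, 9, 6, 2, 1, 14, 10]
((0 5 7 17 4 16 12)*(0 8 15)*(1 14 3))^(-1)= ((0 5 7 17 4 16 12 8 15)(1 14 3))^(-1)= (0 15 8 12 16 4 17 7 5)(1 3 14)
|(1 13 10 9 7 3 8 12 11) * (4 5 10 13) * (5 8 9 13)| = |(1 4 8 12 11)(3 9 7)(5 10 13)| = 15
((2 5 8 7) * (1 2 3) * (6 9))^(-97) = ((1 2 5 8 7 3)(6 9))^(-97) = (1 3 7 8 5 2)(6 9)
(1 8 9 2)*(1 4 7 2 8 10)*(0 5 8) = [5, 10, 4, 3, 7, 8, 6, 2, 9, 0, 1] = (0 5 8 9)(1 10)(2 4 7)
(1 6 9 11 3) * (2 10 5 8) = (1 6 9 11 3)(2 10 5 8) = [0, 6, 10, 1, 4, 8, 9, 7, 2, 11, 5, 3]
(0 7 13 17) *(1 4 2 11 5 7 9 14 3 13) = [9, 4, 11, 13, 2, 7, 6, 1, 8, 14, 10, 5, 12, 17, 3, 15, 16, 0] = (0 9 14 3 13 17)(1 4 2 11 5 7)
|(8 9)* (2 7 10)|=|(2 7 10)(8 9)|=6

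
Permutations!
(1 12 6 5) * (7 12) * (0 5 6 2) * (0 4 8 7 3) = (0 5 1 3)(2 4 8 7 12) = [5, 3, 4, 0, 8, 1, 6, 12, 7, 9, 10, 11, 2]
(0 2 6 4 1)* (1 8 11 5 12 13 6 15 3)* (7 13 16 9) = (0 2 15 3 1)(4 8 11 5 12 16 9 7 13 6) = [2, 0, 15, 1, 8, 12, 4, 13, 11, 7, 10, 5, 16, 6, 14, 3, 9]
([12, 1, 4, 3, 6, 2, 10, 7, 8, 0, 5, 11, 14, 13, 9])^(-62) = [14, 1, 10, 3, 5, 6, 2, 7, 8, 12, 4, 11, 9, 13, 0]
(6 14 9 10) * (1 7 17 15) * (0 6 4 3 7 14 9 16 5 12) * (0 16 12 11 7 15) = (0 6 9 10 4 3 15 1 14 12 16 5 11 7 17) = [6, 14, 2, 15, 3, 11, 9, 17, 8, 10, 4, 7, 16, 13, 12, 1, 5, 0]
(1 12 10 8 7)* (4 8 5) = (1 12 10 5 4 8 7) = [0, 12, 2, 3, 8, 4, 6, 1, 7, 9, 5, 11, 10]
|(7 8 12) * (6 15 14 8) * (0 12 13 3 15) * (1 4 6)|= 30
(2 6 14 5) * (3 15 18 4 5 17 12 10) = [0, 1, 6, 15, 5, 2, 14, 7, 8, 9, 3, 11, 10, 13, 17, 18, 16, 12, 4] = (2 6 14 17 12 10 3 15 18 4 5)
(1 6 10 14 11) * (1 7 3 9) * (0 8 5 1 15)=(0 8 5 1 6 10 14 11 7 3 9 15)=[8, 6, 2, 9, 4, 1, 10, 3, 5, 15, 14, 7, 12, 13, 11, 0]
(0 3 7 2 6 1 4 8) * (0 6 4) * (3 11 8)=(0 11 8 6 1)(2 4 3 7)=[11, 0, 4, 7, 3, 5, 1, 2, 6, 9, 10, 8]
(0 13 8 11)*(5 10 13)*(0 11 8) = (0 5 10 13) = [5, 1, 2, 3, 4, 10, 6, 7, 8, 9, 13, 11, 12, 0]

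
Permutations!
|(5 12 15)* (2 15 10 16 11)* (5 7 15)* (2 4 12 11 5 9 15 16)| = 10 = |(2 9 15 7 16 5 11 4 12 10)|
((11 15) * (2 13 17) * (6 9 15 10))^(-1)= ((2 13 17)(6 9 15 11 10))^(-1)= (2 17 13)(6 10 11 15 9)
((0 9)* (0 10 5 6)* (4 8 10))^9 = (0 4 10 6 9 8 5)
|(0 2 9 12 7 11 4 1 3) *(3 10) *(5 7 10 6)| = |(0 2 9 12 10 3)(1 6 5 7 11 4)| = 6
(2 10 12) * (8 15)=(2 10 12)(8 15)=[0, 1, 10, 3, 4, 5, 6, 7, 15, 9, 12, 11, 2, 13, 14, 8]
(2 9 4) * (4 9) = (9)(2 4) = [0, 1, 4, 3, 2, 5, 6, 7, 8, 9]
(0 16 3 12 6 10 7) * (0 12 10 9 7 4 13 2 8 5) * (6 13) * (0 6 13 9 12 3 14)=(0 16 14)(2 8 5 6 12 9 7 3 10 4 13)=[16, 1, 8, 10, 13, 6, 12, 3, 5, 7, 4, 11, 9, 2, 0, 15, 14]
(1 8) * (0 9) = (0 9)(1 8) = [9, 8, 2, 3, 4, 5, 6, 7, 1, 0]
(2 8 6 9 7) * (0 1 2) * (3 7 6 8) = (0 1 2 3 7)(6 9) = [1, 2, 3, 7, 4, 5, 9, 0, 8, 6]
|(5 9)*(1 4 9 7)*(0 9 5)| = 4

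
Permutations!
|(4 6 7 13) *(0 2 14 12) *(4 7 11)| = |(0 2 14 12)(4 6 11)(7 13)| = 12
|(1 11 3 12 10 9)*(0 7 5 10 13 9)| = |(0 7 5 10)(1 11 3 12 13 9)| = 12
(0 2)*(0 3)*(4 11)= [2, 1, 3, 0, 11, 5, 6, 7, 8, 9, 10, 4]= (0 2 3)(4 11)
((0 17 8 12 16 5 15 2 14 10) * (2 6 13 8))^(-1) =((0 17 2 14 10)(5 15 6 13 8 12 16))^(-1) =(0 10 14 2 17)(5 16 12 8 13 6 15)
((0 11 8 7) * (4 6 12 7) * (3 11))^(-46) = (0 11 4 12)(3 8 6 7) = ((0 3 11 8 4 6 12 7))^(-46)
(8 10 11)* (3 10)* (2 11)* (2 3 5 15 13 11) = (3 10)(5 15 13 11 8) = [0, 1, 2, 10, 4, 15, 6, 7, 5, 9, 3, 8, 12, 11, 14, 13]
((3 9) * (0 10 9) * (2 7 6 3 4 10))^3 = ((0 2 7 6 3)(4 10 9))^3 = (10)(0 6 2 3 7)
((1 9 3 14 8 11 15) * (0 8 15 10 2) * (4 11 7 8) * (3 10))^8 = ((0 4 11 3 14 15 1 9 10 2)(7 8))^8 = (0 10 1 14 11)(2 9 15 3 4)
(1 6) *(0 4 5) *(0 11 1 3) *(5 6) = (0 4 6 3)(1 5 11) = [4, 5, 2, 0, 6, 11, 3, 7, 8, 9, 10, 1]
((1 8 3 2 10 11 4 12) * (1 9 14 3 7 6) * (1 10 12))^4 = (1 10 8 11 7 4 6)(2 3 14 9 12)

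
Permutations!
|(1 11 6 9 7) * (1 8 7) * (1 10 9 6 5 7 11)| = 4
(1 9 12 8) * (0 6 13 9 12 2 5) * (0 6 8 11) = (0 8 1 12 11)(2 5 6 13 9) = [8, 12, 5, 3, 4, 6, 13, 7, 1, 2, 10, 0, 11, 9]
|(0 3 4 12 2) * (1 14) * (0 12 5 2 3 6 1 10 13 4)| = |(0 6 1 14 10 13 4 5 2 12 3)| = 11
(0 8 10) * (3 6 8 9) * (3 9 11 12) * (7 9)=(0 11 12 3 6 8 10)(7 9)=[11, 1, 2, 6, 4, 5, 8, 9, 10, 7, 0, 12, 3]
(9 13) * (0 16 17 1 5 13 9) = (0 16 17 1 5 13) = [16, 5, 2, 3, 4, 13, 6, 7, 8, 9, 10, 11, 12, 0, 14, 15, 17, 1]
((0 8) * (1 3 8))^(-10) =((0 1 3 8))^(-10) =(0 3)(1 8)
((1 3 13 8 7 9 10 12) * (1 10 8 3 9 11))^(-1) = ((1 9 8 7 11)(3 13)(10 12))^(-1) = (1 11 7 8 9)(3 13)(10 12)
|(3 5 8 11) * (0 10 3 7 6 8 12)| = |(0 10 3 5 12)(6 8 11 7)| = 20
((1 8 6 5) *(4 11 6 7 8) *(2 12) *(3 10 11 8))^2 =((1 4 8 7 3 10 11 6 5)(2 12))^2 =(12)(1 8 3 11 5 4 7 10 6)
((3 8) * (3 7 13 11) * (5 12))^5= ((3 8 7 13 11)(5 12))^5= (13)(5 12)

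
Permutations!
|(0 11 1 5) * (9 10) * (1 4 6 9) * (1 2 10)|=14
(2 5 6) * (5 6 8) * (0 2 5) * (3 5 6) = [2, 1, 3, 5, 4, 8, 6, 7, 0] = (0 2 3 5 8)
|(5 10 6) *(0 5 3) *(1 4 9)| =15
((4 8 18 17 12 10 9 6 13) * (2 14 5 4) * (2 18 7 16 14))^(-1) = ((4 8 7 16 14 5)(6 13 18 17 12 10 9))^(-1) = (4 5 14 16 7 8)(6 9 10 12 17 18 13)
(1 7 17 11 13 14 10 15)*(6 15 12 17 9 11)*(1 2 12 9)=(1 7)(2 12 17 6 15)(9 11 13 14 10)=[0, 7, 12, 3, 4, 5, 15, 1, 8, 11, 9, 13, 17, 14, 10, 2, 16, 6]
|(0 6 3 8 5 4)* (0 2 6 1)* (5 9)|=14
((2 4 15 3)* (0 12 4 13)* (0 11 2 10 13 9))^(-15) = ((0 12 4 15 3 10 13 11 2 9))^(-15) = (0 10)(2 15)(3 9)(4 11)(12 13)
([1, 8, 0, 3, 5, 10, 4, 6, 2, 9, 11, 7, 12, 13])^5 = (13)(0 1 8 2)(4 6 7 11 10 5)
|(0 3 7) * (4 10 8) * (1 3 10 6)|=|(0 10 8 4 6 1 3 7)|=8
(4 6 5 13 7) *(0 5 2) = [5, 1, 0, 3, 6, 13, 2, 4, 8, 9, 10, 11, 12, 7] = (0 5 13 7 4 6 2)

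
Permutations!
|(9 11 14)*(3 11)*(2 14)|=5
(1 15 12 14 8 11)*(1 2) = (1 15 12 14 8 11 2) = [0, 15, 1, 3, 4, 5, 6, 7, 11, 9, 10, 2, 14, 13, 8, 12]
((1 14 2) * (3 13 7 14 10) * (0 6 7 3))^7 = ((0 6 7 14 2 1 10)(3 13))^7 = (14)(3 13)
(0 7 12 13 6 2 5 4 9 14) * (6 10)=(0 7 12 13 10 6 2 5 4 9 14)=[7, 1, 5, 3, 9, 4, 2, 12, 8, 14, 6, 11, 13, 10, 0]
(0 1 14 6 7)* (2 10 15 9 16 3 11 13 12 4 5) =(0 1 14 6 7)(2 10 15 9 16 3 11 13 12 4 5) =[1, 14, 10, 11, 5, 2, 7, 0, 8, 16, 15, 13, 4, 12, 6, 9, 3]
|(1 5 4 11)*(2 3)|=4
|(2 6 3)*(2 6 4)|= 2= |(2 4)(3 6)|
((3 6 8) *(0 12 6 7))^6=(12)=((0 12 6 8 3 7))^6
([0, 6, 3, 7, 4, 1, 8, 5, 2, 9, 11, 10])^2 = (11)(1 8 3 5 6 2 7)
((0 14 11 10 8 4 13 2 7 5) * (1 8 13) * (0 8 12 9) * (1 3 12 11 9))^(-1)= (0 9 14)(1 12 3 4 8 5 7 2 13 10 11)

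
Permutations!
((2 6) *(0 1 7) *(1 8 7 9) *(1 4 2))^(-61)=((0 8 7)(1 9 4 2 6))^(-61)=(0 7 8)(1 6 2 4 9)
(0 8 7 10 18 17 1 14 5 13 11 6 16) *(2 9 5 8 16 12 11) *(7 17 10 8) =(0 16)(1 14 7 8 17)(2 9 5 13)(6 12 11)(10 18) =[16, 14, 9, 3, 4, 13, 12, 8, 17, 5, 18, 6, 11, 2, 7, 15, 0, 1, 10]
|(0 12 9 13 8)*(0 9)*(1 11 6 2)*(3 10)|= 12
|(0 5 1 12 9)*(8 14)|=10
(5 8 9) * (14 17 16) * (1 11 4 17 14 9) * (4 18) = [0, 11, 2, 3, 17, 8, 6, 7, 1, 5, 10, 18, 12, 13, 14, 15, 9, 16, 4] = (1 11 18 4 17 16 9 5 8)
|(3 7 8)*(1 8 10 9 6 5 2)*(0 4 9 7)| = 18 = |(0 4 9 6 5 2 1 8 3)(7 10)|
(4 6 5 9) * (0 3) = (0 3)(4 6 5 9) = [3, 1, 2, 0, 6, 9, 5, 7, 8, 4]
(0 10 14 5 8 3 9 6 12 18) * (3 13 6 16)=(0 10 14 5 8 13 6 12 18)(3 9 16)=[10, 1, 2, 9, 4, 8, 12, 7, 13, 16, 14, 11, 18, 6, 5, 15, 3, 17, 0]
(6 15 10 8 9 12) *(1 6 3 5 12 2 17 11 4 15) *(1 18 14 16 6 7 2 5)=(1 7 2 17 11 4 15 10 8 9 5 12 3)(6 18 14 16)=[0, 7, 17, 1, 15, 12, 18, 2, 9, 5, 8, 4, 3, 13, 16, 10, 6, 11, 14]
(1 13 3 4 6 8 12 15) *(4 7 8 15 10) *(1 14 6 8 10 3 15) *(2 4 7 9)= [0, 13, 4, 9, 8, 5, 1, 10, 12, 2, 7, 11, 3, 15, 6, 14]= (1 13 15 14 6)(2 4 8 12 3 9)(7 10)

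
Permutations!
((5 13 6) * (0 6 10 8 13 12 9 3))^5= ((0 6 5 12 9 3)(8 13 10))^5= (0 3 9 12 5 6)(8 10 13)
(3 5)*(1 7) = (1 7)(3 5) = [0, 7, 2, 5, 4, 3, 6, 1]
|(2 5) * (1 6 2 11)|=5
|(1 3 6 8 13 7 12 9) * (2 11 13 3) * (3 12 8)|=|(1 2 11 13 7 8 12 9)(3 6)|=8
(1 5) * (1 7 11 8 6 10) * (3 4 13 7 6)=(1 5 6 10)(3 4 13 7 11 8)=[0, 5, 2, 4, 13, 6, 10, 11, 3, 9, 1, 8, 12, 7]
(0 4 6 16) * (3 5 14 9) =(0 4 6 16)(3 5 14 9) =[4, 1, 2, 5, 6, 14, 16, 7, 8, 3, 10, 11, 12, 13, 9, 15, 0]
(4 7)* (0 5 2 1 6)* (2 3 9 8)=[5, 6, 1, 9, 7, 3, 0, 4, 2, 8]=(0 5 3 9 8 2 1 6)(4 7)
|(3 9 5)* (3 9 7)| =2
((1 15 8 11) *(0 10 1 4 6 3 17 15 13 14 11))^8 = (0 3 14)(1 15 4)(6 13 8)(10 17 11)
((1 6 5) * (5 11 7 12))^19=((1 6 11 7 12 5))^19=(1 6 11 7 12 5)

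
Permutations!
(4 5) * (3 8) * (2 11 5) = (2 11 5 4)(3 8) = [0, 1, 11, 8, 2, 4, 6, 7, 3, 9, 10, 5]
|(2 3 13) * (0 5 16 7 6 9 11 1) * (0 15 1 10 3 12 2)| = |(0 5 16 7 6 9 11 10 3 13)(1 15)(2 12)| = 10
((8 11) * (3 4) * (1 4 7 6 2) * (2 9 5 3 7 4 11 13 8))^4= ((1 11 2)(3 4 7 6 9 5)(8 13))^4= (13)(1 11 2)(3 9 7)(4 5 6)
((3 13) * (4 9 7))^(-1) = (3 13)(4 7 9)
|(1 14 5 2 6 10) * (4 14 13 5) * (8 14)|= |(1 13 5 2 6 10)(4 8 14)|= 6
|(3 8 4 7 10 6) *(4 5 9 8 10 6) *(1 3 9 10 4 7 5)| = |(1 3 4 5 10 7 6 9 8)| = 9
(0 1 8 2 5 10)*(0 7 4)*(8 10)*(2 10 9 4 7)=(0 1 9 4)(2 5 8 10)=[1, 9, 5, 3, 0, 8, 6, 7, 10, 4, 2]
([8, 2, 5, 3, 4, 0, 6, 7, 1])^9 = [5, 8, 1, 3, 4, 2, 6, 7, 0]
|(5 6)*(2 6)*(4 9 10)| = 3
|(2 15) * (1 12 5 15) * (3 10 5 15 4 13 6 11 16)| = 8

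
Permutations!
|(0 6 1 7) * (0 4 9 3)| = 7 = |(0 6 1 7 4 9 3)|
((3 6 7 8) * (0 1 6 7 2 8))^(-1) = (0 7 3 8 2 6 1)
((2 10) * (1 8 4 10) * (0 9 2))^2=((0 9 2 1 8 4 10))^2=(0 2 8 10 9 1 4)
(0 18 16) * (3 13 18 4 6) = (0 4 6 3 13 18 16) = [4, 1, 2, 13, 6, 5, 3, 7, 8, 9, 10, 11, 12, 18, 14, 15, 0, 17, 16]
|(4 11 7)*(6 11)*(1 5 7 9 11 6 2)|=|(1 5 7 4 2)(9 11)|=10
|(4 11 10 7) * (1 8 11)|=6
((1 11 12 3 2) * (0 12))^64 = (0 1 3)(2 12 11)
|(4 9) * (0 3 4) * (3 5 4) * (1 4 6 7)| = 7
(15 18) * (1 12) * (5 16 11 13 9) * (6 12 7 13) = (1 7 13 9 5 16 11 6 12)(15 18) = [0, 7, 2, 3, 4, 16, 12, 13, 8, 5, 10, 6, 1, 9, 14, 18, 11, 17, 15]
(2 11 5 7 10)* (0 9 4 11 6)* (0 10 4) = (0 9)(2 6 10)(4 11 5 7) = [9, 1, 6, 3, 11, 7, 10, 4, 8, 0, 2, 5]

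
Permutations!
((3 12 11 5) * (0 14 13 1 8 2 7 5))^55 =(14)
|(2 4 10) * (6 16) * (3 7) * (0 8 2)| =10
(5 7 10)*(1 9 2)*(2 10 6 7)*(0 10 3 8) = [10, 9, 1, 8, 4, 2, 7, 6, 0, 3, 5] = (0 10 5 2 1 9 3 8)(6 7)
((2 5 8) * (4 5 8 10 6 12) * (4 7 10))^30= (6 7)(10 12)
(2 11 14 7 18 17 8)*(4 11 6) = (2 6 4 11 14 7 18 17 8) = [0, 1, 6, 3, 11, 5, 4, 18, 2, 9, 10, 14, 12, 13, 7, 15, 16, 8, 17]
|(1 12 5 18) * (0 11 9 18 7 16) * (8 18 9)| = 9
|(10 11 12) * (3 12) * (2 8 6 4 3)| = |(2 8 6 4 3 12 10 11)| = 8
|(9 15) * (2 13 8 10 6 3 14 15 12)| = |(2 13 8 10 6 3 14 15 9 12)| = 10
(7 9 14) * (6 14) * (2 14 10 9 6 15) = (2 14 7 6 10 9 15) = [0, 1, 14, 3, 4, 5, 10, 6, 8, 15, 9, 11, 12, 13, 7, 2]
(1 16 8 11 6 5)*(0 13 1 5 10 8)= (0 13 1 16)(6 10 8 11)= [13, 16, 2, 3, 4, 5, 10, 7, 11, 9, 8, 6, 12, 1, 14, 15, 0]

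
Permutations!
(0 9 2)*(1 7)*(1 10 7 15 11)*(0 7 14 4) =(0 9 2 7 10 14 4)(1 15 11) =[9, 15, 7, 3, 0, 5, 6, 10, 8, 2, 14, 1, 12, 13, 4, 11]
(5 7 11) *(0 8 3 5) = (0 8 3 5 7 11) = [8, 1, 2, 5, 4, 7, 6, 11, 3, 9, 10, 0]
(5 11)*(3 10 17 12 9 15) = (3 10 17 12 9 15)(5 11) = [0, 1, 2, 10, 4, 11, 6, 7, 8, 15, 17, 5, 9, 13, 14, 3, 16, 12]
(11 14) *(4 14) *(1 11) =(1 11 4 14) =[0, 11, 2, 3, 14, 5, 6, 7, 8, 9, 10, 4, 12, 13, 1]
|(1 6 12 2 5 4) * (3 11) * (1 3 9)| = 9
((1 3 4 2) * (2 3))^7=((1 2)(3 4))^7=(1 2)(3 4)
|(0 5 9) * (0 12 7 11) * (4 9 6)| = 8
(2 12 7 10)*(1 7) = (1 7 10 2 12) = [0, 7, 12, 3, 4, 5, 6, 10, 8, 9, 2, 11, 1]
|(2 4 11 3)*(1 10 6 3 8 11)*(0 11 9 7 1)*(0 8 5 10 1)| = |(0 11 5 10 6 3 2 4 8 9 7)| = 11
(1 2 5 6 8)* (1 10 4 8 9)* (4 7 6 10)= (1 2 5 10 7 6 9)(4 8)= [0, 2, 5, 3, 8, 10, 9, 6, 4, 1, 7]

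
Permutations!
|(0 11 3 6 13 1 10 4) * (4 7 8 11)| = 8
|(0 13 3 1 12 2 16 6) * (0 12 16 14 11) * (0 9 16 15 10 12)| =|(0 13 3 1 15 10 12 2 14 11 9 16 6)| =13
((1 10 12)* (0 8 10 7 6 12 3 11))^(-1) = ((0 8 10 3 11)(1 7 6 12))^(-1) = (0 11 3 10 8)(1 12 6 7)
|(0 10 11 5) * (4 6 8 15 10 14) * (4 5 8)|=12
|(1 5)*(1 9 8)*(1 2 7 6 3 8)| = |(1 5 9)(2 7 6 3 8)| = 15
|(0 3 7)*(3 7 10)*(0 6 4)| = |(0 7 6 4)(3 10)| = 4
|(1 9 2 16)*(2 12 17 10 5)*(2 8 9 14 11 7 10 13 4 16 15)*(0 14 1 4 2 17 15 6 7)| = 66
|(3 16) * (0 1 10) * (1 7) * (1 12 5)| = 6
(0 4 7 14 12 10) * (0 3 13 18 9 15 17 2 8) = (0 4 7 14 12 10 3 13 18 9 15 17 2 8) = [4, 1, 8, 13, 7, 5, 6, 14, 0, 15, 3, 11, 10, 18, 12, 17, 16, 2, 9]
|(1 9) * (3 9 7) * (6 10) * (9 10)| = 6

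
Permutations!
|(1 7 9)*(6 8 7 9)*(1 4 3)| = |(1 9 4 3)(6 8 7)| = 12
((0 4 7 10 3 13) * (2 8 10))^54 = (0 3 8 7)(2 4 13 10)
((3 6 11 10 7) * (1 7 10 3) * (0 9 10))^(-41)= ((0 9 10)(1 7)(3 6 11))^(-41)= (0 9 10)(1 7)(3 6 11)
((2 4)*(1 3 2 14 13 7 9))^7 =(1 9 7 13 14 4 2 3)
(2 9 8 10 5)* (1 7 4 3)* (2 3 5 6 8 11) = [0, 7, 9, 1, 5, 3, 8, 4, 10, 11, 6, 2] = (1 7 4 5 3)(2 9 11)(6 8 10)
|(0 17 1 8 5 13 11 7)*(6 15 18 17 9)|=12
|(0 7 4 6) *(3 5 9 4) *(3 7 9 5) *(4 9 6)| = 2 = |(9)(0 6)|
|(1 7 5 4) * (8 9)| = 4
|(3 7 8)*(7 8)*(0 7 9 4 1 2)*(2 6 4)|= |(0 7 9 2)(1 6 4)(3 8)|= 12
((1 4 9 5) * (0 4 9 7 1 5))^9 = ((0 4 7 1 9))^9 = (0 9 1 7 4)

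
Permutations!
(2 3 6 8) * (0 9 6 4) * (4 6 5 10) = (0 9 5 10 4)(2 3 6 8) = [9, 1, 3, 6, 0, 10, 8, 7, 2, 5, 4]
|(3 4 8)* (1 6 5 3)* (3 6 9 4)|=|(1 9 4 8)(5 6)|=4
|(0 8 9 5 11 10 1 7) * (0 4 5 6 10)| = |(0 8 9 6 10 1 7 4 5 11)| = 10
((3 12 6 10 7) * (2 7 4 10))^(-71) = (2 6 12 3 7)(4 10)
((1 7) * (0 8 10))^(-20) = ((0 8 10)(1 7))^(-20) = (0 8 10)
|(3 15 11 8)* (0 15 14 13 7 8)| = 15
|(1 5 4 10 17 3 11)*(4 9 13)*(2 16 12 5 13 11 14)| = 13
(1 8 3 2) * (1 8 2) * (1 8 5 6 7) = (1 2 5 6 7)(3 8) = [0, 2, 5, 8, 4, 6, 7, 1, 3]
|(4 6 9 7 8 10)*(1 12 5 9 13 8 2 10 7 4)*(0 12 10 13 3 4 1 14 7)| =33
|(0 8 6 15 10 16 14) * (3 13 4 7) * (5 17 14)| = 36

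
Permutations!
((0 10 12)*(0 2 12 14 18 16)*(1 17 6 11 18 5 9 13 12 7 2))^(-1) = ((0 10 14 5 9 13 12 1 17 6 11 18 16)(2 7))^(-1) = (0 16 18 11 6 17 1 12 13 9 5 14 10)(2 7)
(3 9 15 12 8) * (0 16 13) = (0 16 13)(3 9 15 12 8) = [16, 1, 2, 9, 4, 5, 6, 7, 3, 15, 10, 11, 8, 0, 14, 12, 13]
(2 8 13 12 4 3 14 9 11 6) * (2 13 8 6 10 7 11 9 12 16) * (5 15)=(2 6 13 16)(3 14 12 4)(5 15)(7 11 10)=[0, 1, 6, 14, 3, 15, 13, 11, 8, 9, 7, 10, 4, 16, 12, 5, 2]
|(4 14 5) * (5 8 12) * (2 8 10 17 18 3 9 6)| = 12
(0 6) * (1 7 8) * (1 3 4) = (0 6)(1 7 8 3 4) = [6, 7, 2, 4, 1, 5, 0, 8, 3]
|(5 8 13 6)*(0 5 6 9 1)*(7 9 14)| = 8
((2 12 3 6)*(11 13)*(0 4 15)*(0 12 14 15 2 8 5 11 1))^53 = (0 4 2 14 15 12 3 6 8 5 11 13 1)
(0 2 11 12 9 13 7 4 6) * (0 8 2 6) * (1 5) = (0 6 8 2 11 12 9 13 7 4)(1 5) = [6, 5, 11, 3, 0, 1, 8, 4, 2, 13, 10, 12, 9, 7]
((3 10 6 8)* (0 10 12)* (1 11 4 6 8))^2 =((0 10 8 3 12)(1 11 4 6))^2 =(0 8 12 10 3)(1 4)(6 11)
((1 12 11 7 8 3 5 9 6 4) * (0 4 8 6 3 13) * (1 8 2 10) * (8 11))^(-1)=((0 4 11 7 6 2 10 1 12 8 13)(3 5 9))^(-1)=(0 13 8 12 1 10 2 6 7 11 4)(3 9 5)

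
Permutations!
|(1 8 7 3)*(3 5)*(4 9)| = 10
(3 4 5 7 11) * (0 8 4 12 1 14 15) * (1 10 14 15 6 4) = (0 8 1 15)(3 12 10 14 6 4 5 7 11) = [8, 15, 2, 12, 5, 7, 4, 11, 1, 9, 14, 3, 10, 13, 6, 0]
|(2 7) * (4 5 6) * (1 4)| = |(1 4 5 6)(2 7)| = 4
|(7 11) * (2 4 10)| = 6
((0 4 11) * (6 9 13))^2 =(0 11 4)(6 13 9)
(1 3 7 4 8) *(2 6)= (1 3 7 4 8)(2 6)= [0, 3, 6, 7, 8, 5, 2, 4, 1]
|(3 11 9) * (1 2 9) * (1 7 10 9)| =10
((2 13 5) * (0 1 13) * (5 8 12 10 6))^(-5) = (0 12 2 8 5 13 6 1 10)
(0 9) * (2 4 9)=[2, 1, 4, 3, 9, 5, 6, 7, 8, 0]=(0 2 4 9)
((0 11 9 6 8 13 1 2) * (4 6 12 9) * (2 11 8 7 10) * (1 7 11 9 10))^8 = ((0 8 13 7 1 9 12 10 2)(4 6 11))^8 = (0 2 10 12 9 1 7 13 8)(4 11 6)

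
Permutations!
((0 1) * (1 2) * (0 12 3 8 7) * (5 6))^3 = (0 12 7 1 8 2 3)(5 6)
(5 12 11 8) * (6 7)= (5 12 11 8)(6 7)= [0, 1, 2, 3, 4, 12, 7, 6, 5, 9, 10, 8, 11]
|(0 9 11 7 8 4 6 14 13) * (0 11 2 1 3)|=35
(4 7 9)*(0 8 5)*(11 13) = [8, 1, 2, 3, 7, 0, 6, 9, 5, 4, 10, 13, 12, 11] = (0 8 5)(4 7 9)(11 13)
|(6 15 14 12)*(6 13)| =5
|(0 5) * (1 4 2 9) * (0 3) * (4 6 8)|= |(0 5 3)(1 6 8 4 2 9)|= 6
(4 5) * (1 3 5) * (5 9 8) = (1 3 9 8 5 4) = [0, 3, 2, 9, 1, 4, 6, 7, 5, 8]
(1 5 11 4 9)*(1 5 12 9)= (1 12 9 5 11 4)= [0, 12, 2, 3, 1, 11, 6, 7, 8, 5, 10, 4, 9]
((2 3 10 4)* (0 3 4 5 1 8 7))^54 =(0 8 5 3 7 1 10)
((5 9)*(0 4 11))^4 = (0 4 11)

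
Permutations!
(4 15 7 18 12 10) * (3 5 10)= (3 5 10 4 15 7 18 12)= [0, 1, 2, 5, 15, 10, 6, 18, 8, 9, 4, 11, 3, 13, 14, 7, 16, 17, 12]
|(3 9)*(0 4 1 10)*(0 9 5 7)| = 8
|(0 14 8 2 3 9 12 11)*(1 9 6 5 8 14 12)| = |(14)(0 12 11)(1 9)(2 3 6 5 8)| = 30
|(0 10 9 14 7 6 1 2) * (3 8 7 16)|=|(0 10 9 14 16 3 8 7 6 1 2)|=11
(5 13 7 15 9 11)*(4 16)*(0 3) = (0 3)(4 16)(5 13 7 15 9 11) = [3, 1, 2, 0, 16, 13, 6, 15, 8, 11, 10, 5, 12, 7, 14, 9, 4]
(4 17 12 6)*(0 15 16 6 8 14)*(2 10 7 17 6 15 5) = (0 5 2 10 7 17 12 8 14)(4 6)(15 16) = [5, 1, 10, 3, 6, 2, 4, 17, 14, 9, 7, 11, 8, 13, 0, 16, 15, 12]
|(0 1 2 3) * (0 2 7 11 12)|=10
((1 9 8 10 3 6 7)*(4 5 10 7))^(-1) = ((1 9 8 7)(3 6 4 5 10))^(-1) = (1 7 8 9)(3 10 5 4 6)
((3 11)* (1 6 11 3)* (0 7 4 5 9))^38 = ((0 7 4 5 9)(1 6 11))^38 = (0 5 7 9 4)(1 11 6)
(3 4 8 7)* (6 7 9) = [0, 1, 2, 4, 8, 5, 7, 3, 9, 6] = (3 4 8 9 6 7)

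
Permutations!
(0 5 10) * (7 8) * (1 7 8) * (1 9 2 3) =(0 5 10)(1 7 9 2 3) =[5, 7, 3, 1, 4, 10, 6, 9, 8, 2, 0]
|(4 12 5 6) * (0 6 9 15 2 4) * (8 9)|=|(0 6)(2 4 12 5 8 9 15)|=14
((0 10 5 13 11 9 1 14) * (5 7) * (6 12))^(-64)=(0 14 1 9 11 13 5 7 10)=((0 10 7 5 13 11 9 1 14)(6 12))^(-64)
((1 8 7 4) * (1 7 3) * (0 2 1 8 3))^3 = (0 3 2 8 1)(4 7)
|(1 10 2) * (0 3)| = |(0 3)(1 10 2)| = 6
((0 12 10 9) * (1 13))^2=((0 12 10 9)(1 13))^2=(13)(0 10)(9 12)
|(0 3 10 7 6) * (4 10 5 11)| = |(0 3 5 11 4 10 7 6)| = 8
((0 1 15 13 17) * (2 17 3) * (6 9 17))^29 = (0 15 3 6 17 1 13 2 9)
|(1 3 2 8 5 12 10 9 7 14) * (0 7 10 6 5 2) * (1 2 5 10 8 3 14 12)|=|(0 7 12 6 10 9 8 5 1 14 2 3)|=12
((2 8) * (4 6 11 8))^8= (2 11 4 8 6)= ((2 4 6 11 8))^8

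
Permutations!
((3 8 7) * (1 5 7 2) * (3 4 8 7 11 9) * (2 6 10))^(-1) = (1 2 10 6 8 4 7 3 9 11 5)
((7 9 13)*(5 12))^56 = ((5 12)(7 9 13))^56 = (7 13 9)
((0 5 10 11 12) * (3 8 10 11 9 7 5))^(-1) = (0 12 11 5 7 9 10 8 3)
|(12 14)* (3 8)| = |(3 8)(12 14)| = 2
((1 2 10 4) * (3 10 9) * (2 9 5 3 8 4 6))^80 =(10)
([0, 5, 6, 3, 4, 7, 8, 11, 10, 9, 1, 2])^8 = (11)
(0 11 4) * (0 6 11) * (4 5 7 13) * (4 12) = (4 6 11 5 7 13 12) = [0, 1, 2, 3, 6, 7, 11, 13, 8, 9, 10, 5, 4, 12]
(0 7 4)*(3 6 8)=[7, 1, 2, 6, 0, 5, 8, 4, 3]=(0 7 4)(3 6 8)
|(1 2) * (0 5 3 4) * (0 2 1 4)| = |(0 5 3)(2 4)| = 6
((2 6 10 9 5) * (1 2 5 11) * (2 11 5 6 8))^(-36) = ((1 11)(2 8)(5 6 10 9))^(-36) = (11)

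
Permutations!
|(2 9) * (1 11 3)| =|(1 11 3)(2 9)| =6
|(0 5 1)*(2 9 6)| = 3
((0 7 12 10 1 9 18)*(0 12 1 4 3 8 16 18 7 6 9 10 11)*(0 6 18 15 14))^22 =(0 1 14 7 15 9 16 6 8 11 3 12 4 18 10)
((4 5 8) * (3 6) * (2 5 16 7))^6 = (16)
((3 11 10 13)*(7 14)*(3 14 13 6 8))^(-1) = (3 8 6 10 11)(7 14 13)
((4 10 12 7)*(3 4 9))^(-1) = ((3 4 10 12 7 9))^(-1) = (3 9 7 12 10 4)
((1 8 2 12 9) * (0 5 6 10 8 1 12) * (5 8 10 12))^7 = (0 8 2)(5 9 12 6)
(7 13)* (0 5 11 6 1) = [5, 0, 2, 3, 4, 11, 1, 13, 8, 9, 10, 6, 12, 7] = (0 5 11 6 1)(7 13)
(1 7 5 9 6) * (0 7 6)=(0 7 5 9)(1 6)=[7, 6, 2, 3, 4, 9, 1, 5, 8, 0]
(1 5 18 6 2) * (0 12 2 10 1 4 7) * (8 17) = (0 12 2 4 7)(1 5 18 6 10)(8 17) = [12, 5, 4, 3, 7, 18, 10, 0, 17, 9, 1, 11, 2, 13, 14, 15, 16, 8, 6]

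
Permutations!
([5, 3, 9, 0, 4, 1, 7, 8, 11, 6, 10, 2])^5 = [5, 3, 11, 0, 4, 1, 9, 6, 7, 2, 10, 8]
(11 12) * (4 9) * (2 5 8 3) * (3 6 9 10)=[0, 1, 5, 2, 10, 8, 9, 7, 6, 4, 3, 12, 11]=(2 5 8 6 9 4 10 3)(11 12)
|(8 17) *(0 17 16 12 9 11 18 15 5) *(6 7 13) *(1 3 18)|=|(0 17 8 16 12 9 11 1 3 18 15 5)(6 7 13)|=12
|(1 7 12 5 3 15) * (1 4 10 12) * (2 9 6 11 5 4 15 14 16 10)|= 22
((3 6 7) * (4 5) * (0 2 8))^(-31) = ((0 2 8)(3 6 7)(4 5))^(-31) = (0 8 2)(3 7 6)(4 5)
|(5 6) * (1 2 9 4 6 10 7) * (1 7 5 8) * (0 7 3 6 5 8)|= |(0 7 3 6)(1 2 9 4 5 10 8)|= 28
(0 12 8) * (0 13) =(0 12 8 13) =[12, 1, 2, 3, 4, 5, 6, 7, 13, 9, 10, 11, 8, 0]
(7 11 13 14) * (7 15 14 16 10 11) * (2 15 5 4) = (2 15 14 5 4)(10 11 13 16) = [0, 1, 15, 3, 2, 4, 6, 7, 8, 9, 11, 13, 12, 16, 5, 14, 10]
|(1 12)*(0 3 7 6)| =|(0 3 7 6)(1 12)| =4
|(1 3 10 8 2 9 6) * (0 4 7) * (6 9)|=6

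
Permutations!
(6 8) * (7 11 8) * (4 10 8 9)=[0, 1, 2, 3, 10, 5, 7, 11, 6, 4, 8, 9]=(4 10 8 6 7 11 9)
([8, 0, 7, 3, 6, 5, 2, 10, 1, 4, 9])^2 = [1, 8, 10, 3, 2, 5, 7, 9, 0, 6, 4]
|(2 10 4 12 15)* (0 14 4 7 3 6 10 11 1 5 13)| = 20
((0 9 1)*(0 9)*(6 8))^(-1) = ((1 9)(6 8))^(-1) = (1 9)(6 8)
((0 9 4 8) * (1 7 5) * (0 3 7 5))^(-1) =((0 9 4 8 3 7)(1 5))^(-1) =(0 7 3 8 4 9)(1 5)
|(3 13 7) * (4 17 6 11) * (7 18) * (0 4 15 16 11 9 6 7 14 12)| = |(0 4 17 7 3 13 18 14 12)(6 9)(11 15 16)| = 18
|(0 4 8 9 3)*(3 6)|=6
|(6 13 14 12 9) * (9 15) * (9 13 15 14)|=4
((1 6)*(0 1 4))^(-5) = ((0 1 6 4))^(-5) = (0 4 6 1)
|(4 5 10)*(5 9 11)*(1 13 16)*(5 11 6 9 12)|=12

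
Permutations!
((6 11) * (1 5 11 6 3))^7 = ((1 5 11 3))^7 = (1 3 11 5)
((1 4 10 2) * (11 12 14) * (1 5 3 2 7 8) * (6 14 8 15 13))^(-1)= ((1 4 10 7 15 13 6 14 11 12 8)(2 5 3))^(-1)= (1 8 12 11 14 6 13 15 7 10 4)(2 3 5)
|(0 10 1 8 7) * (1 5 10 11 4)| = |(0 11 4 1 8 7)(5 10)| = 6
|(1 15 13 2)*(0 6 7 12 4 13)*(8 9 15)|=|(0 6 7 12 4 13 2 1 8 9 15)|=11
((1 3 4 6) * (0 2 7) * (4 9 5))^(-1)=((0 2 7)(1 3 9 5 4 6))^(-1)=(0 7 2)(1 6 4 5 9 3)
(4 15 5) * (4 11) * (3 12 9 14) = [0, 1, 2, 12, 15, 11, 6, 7, 8, 14, 10, 4, 9, 13, 3, 5] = (3 12 9 14)(4 15 5 11)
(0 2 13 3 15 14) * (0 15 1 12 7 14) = [2, 12, 13, 1, 4, 5, 6, 14, 8, 9, 10, 11, 7, 3, 15, 0] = (0 2 13 3 1 12 7 14 15)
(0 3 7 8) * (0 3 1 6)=(0 1 6)(3 7 8)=[1, 6, 2, 7, 4, 5, 0, 8, 3]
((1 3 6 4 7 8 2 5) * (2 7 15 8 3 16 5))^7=((1 16 5)(3 6 4 15 8 7))^7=(1 16 5)(3 6 4 15 8 7)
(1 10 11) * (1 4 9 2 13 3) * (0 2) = (0 2 13 3 1 10 11 4 9) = [2, 10, 13, 1, 9, 5, 6, 7, 8, 0, 11, 4, 12, 3]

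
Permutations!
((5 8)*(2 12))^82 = ((2 12)(5 8))^82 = (12)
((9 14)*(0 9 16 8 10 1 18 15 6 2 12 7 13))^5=(0 10 2 9 1 12 14 18 7 16 15 13 8 6)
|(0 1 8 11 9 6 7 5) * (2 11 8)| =8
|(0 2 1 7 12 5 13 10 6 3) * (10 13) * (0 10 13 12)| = 12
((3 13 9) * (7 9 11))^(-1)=((3 13 11 7 9))^(-1)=(3 9 7 11 13)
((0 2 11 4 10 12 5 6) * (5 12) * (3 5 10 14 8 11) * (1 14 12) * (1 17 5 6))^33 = (0 2 3 6)(1 14 8 11 4 12 17 5)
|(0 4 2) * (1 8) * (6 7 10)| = 6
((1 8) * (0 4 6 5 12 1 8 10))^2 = ((0 4 6 5 12 1 10))^2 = (0 6 12 10 4 5 1)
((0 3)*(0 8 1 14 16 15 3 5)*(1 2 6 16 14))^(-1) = ((0 5)(2 6 16 15 3 8))^(-1) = (0 5)(2 8 3 15 16 6)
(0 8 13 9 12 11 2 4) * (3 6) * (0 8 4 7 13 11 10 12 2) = [4, 1, 7, 6, 8, 5, 3, 13, 11, 2, 12, 0, 10, 9] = (0 4 8 11)(2 7 13 9)(3 6)(10 12)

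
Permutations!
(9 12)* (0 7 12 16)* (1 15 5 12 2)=[7, 15, 1, 3, 4, 12, 6, 2, 8, 16, 10, 11, 9, 13, 14, 5, 0]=(0 7 2 1 15 5 12 9 16)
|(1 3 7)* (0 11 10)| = 3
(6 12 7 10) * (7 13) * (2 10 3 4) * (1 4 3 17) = [0, 4, 10, 3, 2, 5, 12, 17, 8, 9, 6, 11, 13, 7, 14, 15, 16, 1] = (1 4 2 10 6 12 13 7 17)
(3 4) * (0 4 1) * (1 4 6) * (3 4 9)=(0 6 1)(3 9)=[6, 0, 2, 9, 4, 5, 1, 7, 8, 3]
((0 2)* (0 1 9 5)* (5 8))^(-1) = ((0 2 1 9 8 5))^(-1) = (0 5 8 9 1 2)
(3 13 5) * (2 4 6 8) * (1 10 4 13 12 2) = (1 10 4 6 8)(2 13 5 3 12) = [0, 10, 13, 12, 6, 3, 8, 7, 1, 9, 4, 11, 2, 5]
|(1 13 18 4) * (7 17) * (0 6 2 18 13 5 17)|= 9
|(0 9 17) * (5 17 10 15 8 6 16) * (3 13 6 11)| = 12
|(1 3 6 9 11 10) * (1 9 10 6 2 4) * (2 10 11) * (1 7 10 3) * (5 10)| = 6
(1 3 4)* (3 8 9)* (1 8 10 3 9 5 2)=(1 10 3 4 8 5 2)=[0, 10, 1, 4, 8, 2, 6, 7, 5, 9, 3]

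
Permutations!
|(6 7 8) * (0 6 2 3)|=6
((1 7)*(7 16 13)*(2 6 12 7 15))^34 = (1 13 2 12)(6 7 16 15) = ((1 16 13 15 2 6 12 7))^34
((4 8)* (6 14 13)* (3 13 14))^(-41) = ((14)(3 13 6)(4 8))^(-41) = (14)(3 13 6)(4 8)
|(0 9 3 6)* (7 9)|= |(0 7 9 3 6)|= 5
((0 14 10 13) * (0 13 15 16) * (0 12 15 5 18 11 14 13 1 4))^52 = ((0 13 1 4)(5 18 11 14 10)(12 15 16))^52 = (5 11 10 18 14)(12 15 16)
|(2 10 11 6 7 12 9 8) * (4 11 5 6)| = 8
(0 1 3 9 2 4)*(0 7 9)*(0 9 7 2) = (0 1 3 9)(2 4) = [1, 3, 4, 9, 2, 5, 6, 7, 8, 0]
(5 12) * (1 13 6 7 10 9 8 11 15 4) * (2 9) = [0, 13, 9, 3, 1, 12, 7, 10, 11, 8, 2, 15, 5, 6, 14, 4] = (1 13 6 7 10 2 9 8 11 15 4)(5 12)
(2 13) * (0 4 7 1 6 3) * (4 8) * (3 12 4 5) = [8, 6, 13, 0, 7, 3, 12, 1, 5, 9, 10, 11, 4, 2] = (0 8 5 3)(1 6 12 4 7)(2 13)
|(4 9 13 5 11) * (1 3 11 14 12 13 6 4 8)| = 12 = |(1 3 11 8)(4 9 6)(5 14 12 13)|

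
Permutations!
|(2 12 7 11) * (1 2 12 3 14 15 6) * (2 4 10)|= 24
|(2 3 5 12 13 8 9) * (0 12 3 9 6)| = 10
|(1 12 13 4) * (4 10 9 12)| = |(1 4)(9 12 13 10)| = 4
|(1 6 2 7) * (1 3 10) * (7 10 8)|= 12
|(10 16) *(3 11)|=2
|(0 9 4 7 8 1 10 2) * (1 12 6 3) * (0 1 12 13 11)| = |(0 9 4 7 8 13 11)(1 10 2)(3 12 6)| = 21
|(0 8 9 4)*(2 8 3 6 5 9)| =|(0 3 6 5 9 4)(2 8)| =6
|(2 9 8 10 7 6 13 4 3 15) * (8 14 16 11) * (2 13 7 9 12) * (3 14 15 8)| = 10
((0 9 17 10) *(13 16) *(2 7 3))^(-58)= ((0 9 17 10)(2 7 3)(13 16))^(-58)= (0 17)(2 3 7)(9 10)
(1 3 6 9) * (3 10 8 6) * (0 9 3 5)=(0 9 1 10 8 6 3 5)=[9, 10, 2, 5, 4, 0, 3, 7, 6, 1, 8]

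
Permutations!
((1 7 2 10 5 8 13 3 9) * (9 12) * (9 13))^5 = ((1 7 2 10 5 8 9)(3 12 13))^5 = (1 8 10 7 9 5 2)(3 13 12)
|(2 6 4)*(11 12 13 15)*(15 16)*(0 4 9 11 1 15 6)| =6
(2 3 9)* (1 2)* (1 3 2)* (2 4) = [0, 1, 4, 9, 2, 5, 6, 7, 8, 3] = (2 4)(3 9)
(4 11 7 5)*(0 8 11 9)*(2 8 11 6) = (0 11 7 5 4 9)(2 8 6) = [11, 1, 8, 3, 9, 4, 2, 5, 6, 0, 10, 7]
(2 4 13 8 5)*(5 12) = (2 4 13 8 12 5) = [0, 1, 4, 3, 13, 2, 6, 7, 12, 9, 10, 11, 5, 8]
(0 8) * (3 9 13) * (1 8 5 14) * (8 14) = (0 5 8)(1 14)(3 9 13) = [5, 14, 2, 9, 4, 8, 6, 7, 0, 13, 10, 11, 12, 3, 1]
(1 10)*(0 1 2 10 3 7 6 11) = [1, 3, 10, 7, 4, 5, 11, 6, 8, 9, 2, 0] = (0 1 3 7 6 11)(2 10)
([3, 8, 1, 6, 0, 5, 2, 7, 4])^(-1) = [4, 2, 6, 0, 8, 5, 3, 7, 1]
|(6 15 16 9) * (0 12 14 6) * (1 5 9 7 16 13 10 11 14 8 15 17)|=26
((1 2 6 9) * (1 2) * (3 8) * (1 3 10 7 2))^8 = ((1 3 8 10 7 2 6 9))^8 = (10)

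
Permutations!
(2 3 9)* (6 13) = (2 3 9)(6 13) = [0, 1, 3, 9, 4, 5, 13, 7, 8, 2, 10, 11, 12, 6]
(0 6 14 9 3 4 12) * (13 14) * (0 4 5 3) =(0 6 13 14 9)(3 5)(4 12) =[6, 1, 2, 5, 12, 3, 13, 7, 8, 0, 10, 11, 4, 14, 9]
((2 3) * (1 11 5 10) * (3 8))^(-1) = (1 10 5 11)(2 3 8)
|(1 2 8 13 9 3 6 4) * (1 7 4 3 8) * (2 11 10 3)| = |(1 11 10 3 6 2)(4 7)(8 13 9)| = 6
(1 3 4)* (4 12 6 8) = (1 3 12 6 8 4) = [0, 3, 2, 12, 1, 5, 8, 7, 4, 9, 10, 11, 6]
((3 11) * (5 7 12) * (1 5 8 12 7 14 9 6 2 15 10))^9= ((1 5 14 9 6 2 15 10)(3 11)(8 12))^9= (1 5 14 9 6 2 15 10)(3 11)(8 12)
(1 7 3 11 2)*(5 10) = (1 7 3 11 2)(5 10) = [0, 7, 1, 11, 4, 10, 6, 3, 8, 9, 5, 2]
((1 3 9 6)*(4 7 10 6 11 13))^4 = (1 13 6 11 10 9 7 3 4)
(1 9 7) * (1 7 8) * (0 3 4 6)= (0 3 4 6)(1 9 8)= [3, 9, 2, 4, 6, 5, 0, 7, 1, 8]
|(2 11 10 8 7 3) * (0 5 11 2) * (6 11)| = |(0 5 6 11 10 8 7 3)| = 8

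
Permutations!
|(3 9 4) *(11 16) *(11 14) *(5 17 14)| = |(3 9 4)(5 17 14 11 16)| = 15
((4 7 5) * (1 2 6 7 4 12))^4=(1 5 6)(2 12 7)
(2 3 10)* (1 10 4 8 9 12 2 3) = (1 10 3 4 8 9 12 2) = [0, 10, 1, 4, 8, 5, 6, 7, 9, 12, 3, 11, 2]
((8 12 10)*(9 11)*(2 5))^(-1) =((2 5)(8 12 10)(9 11))^(-1) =(2 5)(8 10 12)(9 11)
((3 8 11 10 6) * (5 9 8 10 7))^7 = (3 10 6)(5 8 7 9 11)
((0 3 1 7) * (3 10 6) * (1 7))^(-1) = (0 7 3 6 10)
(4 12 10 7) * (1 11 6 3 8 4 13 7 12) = [0, 11, 2, 8, 1, 5, 3, 13, 4, 9, 12, 6, 10, 7] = (1 11 6 3 8 4)(7 13)(10 12)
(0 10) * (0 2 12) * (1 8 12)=[10, 8, 1, 3, 4, 5, 6, 7, 12, 9, 2, 11, 0]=(0 10 2 1 8 12)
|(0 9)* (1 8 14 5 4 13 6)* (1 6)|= 6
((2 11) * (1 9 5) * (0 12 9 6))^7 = ((0 12 9 5 1 6)(2 11))^7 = (0 12 9 5 1 6)(2 11)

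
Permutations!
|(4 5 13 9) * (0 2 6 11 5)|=8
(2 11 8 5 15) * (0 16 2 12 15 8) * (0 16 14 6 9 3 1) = (0 14 6 9 3 1)(2 11 16)(5 8)(12 15) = [14, 0, 11, 1, 4, 8, 9, 7, 5, 3, 10, 16, 15, 13, 6, 12, 2]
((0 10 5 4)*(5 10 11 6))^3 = (0 5 11 4 6)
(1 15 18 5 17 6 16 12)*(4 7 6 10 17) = [0, 15, 2, 3, 7, 4, 16, 6, 8, 9, 17, 11, 1, 13, 14, 18, 12, 10, 5] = (1 15 18 5 4 7 6 16 12)(10 17)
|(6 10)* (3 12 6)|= 4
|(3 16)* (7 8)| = 2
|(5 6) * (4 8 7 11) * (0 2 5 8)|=|(0 2 5 6 8 7 11 4)|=8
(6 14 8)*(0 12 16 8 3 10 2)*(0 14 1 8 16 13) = [12, 8, 14, 10, 4, 5, 1, 7, 6, 9, 2, 11, 13, 0, 3, 15, 16] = (16)(0 12 13)(1 8 6)(2 14 3 10)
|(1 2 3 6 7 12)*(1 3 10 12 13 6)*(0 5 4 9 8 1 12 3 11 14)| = 12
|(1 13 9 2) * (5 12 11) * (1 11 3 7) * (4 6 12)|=11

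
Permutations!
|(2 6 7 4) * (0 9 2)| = |(0 9 2 6 7 4)| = 6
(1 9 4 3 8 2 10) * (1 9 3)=[0, 3, 10, 8, 1, 5, 6, 7, 2, 4, 9]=(1 3 8 2 10 9 4)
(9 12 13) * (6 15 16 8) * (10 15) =[0, 1, 2, 3, 4, 5, 10, 7, 6, 12, 15, 11, 13, 9, 14, 16, 8] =(6 10 15 16 8)(9 12 13)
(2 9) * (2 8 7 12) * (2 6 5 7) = (2 9 8)(5 7 12 6) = [0, 1, 9, 3, 4, 7, 5, 12, 2, 8, 10, 11, 6]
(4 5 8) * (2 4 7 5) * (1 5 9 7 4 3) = (1 5 8 4 2 3)(7 9) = [0, 5, 3, 1, 2, 8, 6, 9, 4, 7]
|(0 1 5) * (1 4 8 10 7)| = 7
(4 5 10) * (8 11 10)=[0, 1, 2, 3, 5, 8, 6, 7, 11, 9, 4, 10]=(4 5 8 11 10)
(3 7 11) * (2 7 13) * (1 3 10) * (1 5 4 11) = (1 3 13 2 7)(4 11 10 5) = [0, 3, 7, 13, 11, 4, 6, 1, 8, 9, 5, 10, 12, 2]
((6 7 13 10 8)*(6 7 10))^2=((6 10 8 7 13))^2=(6 8 13 10 7)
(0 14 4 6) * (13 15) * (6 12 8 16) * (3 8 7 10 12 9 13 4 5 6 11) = (0 14 5 6)(3 8 16 11)(4 9 13 15)(7 10 12) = [14, 1, 2, 8, 9, 6, 0, 10, 16, 13, 12, 3, 7, 15, 5, 4, 11]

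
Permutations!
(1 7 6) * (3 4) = (1 7 6)(3 4) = [0, 7, 2, 4, 3, 5, 1, 6]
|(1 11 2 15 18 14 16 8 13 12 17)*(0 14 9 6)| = |(0 14 16 8 13 12 17 1 11 2 15 18 9 6)| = 14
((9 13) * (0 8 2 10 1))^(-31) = (0 1 10 2 8)(9 13)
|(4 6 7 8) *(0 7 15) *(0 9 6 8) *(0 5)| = |(0 7 5)(4 8)(6 15 9)| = 6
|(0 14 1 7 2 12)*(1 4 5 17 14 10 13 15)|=8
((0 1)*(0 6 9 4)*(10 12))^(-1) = ((0 1 6 9 4)(10 12))^(-1) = (0 4 9 6 1)(10 12)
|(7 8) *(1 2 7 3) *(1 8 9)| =4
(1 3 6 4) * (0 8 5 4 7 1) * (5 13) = (0 8 13 5 4)(1 3 6 7) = [8, 3, 2, 6, 0, 4, 7, 1, 13, 9, 10, 11, 12, 5]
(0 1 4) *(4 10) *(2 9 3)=(0 1 10 4)(2 9 3)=[1, 10, 9, 2, 0, 5, 6, 7, 8, 3, 4]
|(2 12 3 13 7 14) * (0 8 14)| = 8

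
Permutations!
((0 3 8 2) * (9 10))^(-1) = ((0 3 8 2)(9 10))^(-1) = (0 2 8 3)(9 10)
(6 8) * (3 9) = [0, 1, 2, 9, 4, 5, 8, 7, 6, 3] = (3 9)(6 8)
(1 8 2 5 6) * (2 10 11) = [0, 8, 5, 3, 4, 6, 1, 7, 10, 9, 11, 2] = (1 8 10 11 2 5 6)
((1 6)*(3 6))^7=((1 3 6))^7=(1 3 6)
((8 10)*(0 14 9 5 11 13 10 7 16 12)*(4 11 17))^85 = ((0 14 9 5 17 4 11 13 10 8 7 16 12))^85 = (0 13 14 10 9 8 5 7 17 16 4 12 11)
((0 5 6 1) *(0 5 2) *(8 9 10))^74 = (1 6 5)(8 10 9)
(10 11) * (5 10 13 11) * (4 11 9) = (4 11 13 9)(5 10) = [0, 1, 2, 3, 11, 10, 6, 7, 8, 4, 5, 13, 12, 9]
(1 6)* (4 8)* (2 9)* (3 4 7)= (1 6)(2 9)(3 4 8 7)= [0, 6, 9, 4, 8, 5, 1, 3, 7, 2]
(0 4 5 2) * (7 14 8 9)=(0 4 5 2)(7 14 8 9)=[4, 1, 0, 3, 5, 2, 6, 14, 9, 7, 10, 11, 12, 13, 8]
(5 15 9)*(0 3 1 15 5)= [3, 15, 2, 1, 4, 5, 6, 7, 8, 0, 10, 11, 12, 13, 14, 9]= (0 3 1 15 9)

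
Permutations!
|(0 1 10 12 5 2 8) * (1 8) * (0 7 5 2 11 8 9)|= 4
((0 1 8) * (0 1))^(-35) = (1 8)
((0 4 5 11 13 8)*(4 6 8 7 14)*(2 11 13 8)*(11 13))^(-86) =(0 7 11 2 4)(5 6 14 8 13)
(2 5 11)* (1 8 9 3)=(1 8 9 3)(2 5 11)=[0, 8, 5, 1, 4, 11, 6, 7, 9, 3, 10, 2]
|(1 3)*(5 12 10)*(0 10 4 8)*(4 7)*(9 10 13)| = 18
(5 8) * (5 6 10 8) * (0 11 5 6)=(0 11 5 6 10 8)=[11, 1, 2, 3, 4, 6, 10, 7, 0, 9, 8, 5]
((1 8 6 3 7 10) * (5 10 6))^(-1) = (1 10 5 8)(3 6 7)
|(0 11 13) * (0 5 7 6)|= 6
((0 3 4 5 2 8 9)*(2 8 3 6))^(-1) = (0 9 8 5 4 3 2 6)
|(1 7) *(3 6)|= 2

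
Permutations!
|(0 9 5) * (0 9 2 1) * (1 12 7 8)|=6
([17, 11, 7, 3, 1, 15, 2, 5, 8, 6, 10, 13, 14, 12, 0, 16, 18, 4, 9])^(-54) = (0 4 11 12)(1 13 14 17)(2 5 16 9)(6 7 15 18)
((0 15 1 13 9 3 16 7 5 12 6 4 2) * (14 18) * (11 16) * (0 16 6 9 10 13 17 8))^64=((0 15 1 17 8)(2 16 7 5 12 9 3 11 6 4)(10 13)(14 18))^64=(18)(0 8 17 1 15)(2 12 6 7 3)(4 5 11 16 9)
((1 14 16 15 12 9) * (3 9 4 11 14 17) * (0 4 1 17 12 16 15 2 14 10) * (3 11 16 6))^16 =((0 4 16 2 14 15 6 3 9 17 11 10)(1 12))^16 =(0 14 9)(2 3 10)(4 15 17)(6 11 16)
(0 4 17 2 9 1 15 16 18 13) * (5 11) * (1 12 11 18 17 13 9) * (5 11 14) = (0 4 13)(1 15 16 17 2)(5 18 9 12 14) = [4, 15, 1, 3, 13, 18, 6, 7, 8, 12, 10, 11, 14, 0, 5, 16, 17, 2, 9]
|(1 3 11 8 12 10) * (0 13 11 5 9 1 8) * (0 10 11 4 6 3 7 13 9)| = 36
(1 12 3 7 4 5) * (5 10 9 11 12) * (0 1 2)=(0 1 5 2)(3 7 4 10 9 11 12)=[1, 5, 0, 7, 10, 2, 6, 4, 8, 11, 9, 12, 3]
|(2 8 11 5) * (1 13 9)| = |(1 13 9)(2 8 11 5)| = 12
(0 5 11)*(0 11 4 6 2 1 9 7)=(11)(0 5 4 6 2 1 9 7)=[5, 9, 1, 3, 6, 4, 2, 0, 8, 7, 10, 11]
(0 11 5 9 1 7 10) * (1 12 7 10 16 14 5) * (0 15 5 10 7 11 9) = (0 9 12 11 1 7 16 14 10 15 5) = [9, 7, 2, 3, 4, 0, 6, 16, 8, 12, 15, 1, 11, 13, 10, 5, 14]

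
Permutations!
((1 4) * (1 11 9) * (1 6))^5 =((1 4 11 9 6))^5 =(11)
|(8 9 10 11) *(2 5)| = |(2 5)(8 9 10 11)| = 4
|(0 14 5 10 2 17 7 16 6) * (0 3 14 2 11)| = 11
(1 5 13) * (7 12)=(1 5 13)(7 12)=[0, 5, 2, 3, 4, 13, 6, 12, 8, 9, 10, 11, 7, 1]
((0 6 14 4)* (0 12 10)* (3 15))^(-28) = (15)(0 14 12)(4 10 6)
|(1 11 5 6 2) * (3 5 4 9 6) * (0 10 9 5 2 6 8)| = 12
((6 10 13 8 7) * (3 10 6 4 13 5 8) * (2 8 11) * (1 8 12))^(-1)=(1 12 2 11 5 10 3 13 4 7 8)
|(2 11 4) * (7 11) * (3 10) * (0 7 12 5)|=14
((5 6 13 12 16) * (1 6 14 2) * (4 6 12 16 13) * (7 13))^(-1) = (1 2 14 5 16 13 7 12)(4 6)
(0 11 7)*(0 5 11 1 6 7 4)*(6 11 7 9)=(0 1 11 4)(5 7)(6 9)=[1, 11, 2, 3, 0, 7, 9, 5, 8, 6, 10, 4]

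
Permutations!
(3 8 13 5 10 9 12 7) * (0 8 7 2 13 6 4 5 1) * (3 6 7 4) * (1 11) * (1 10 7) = (0 8 1)(2 13 11 10 9 12)(3 4 5 7 6) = [8, 0, 13, 4, 5, 7, 3, 6, 1, 12, 9, 10, 2, 11]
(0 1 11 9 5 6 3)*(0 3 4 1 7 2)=[7, 11, 0, 3, 1, 6, 4, 2, 8, 5, 10, 9]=(0 7 2)(1 11 9 5 6 4)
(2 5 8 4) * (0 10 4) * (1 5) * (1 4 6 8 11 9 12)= (0 10 6 8)(1 5 11 9 12)(2 4)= [10, 5, 4, 3, 2, 11, 8, 7, 0, 12, 6, 9, 1]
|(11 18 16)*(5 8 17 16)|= |(5 8 17 16 11 18)|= 6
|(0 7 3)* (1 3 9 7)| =|(0 1 3)(7 9)| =6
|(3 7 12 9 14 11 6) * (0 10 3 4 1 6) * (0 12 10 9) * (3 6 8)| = 35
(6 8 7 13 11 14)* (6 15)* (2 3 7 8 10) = (2 3 7 13 11 14 15 6 10) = [0, 1, 3, 7, 4, 5, 10, 13, 8, 9, 2, 14, 12, 11, 15, 6]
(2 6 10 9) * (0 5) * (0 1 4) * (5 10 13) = [10, 4, 6, 3, 0, 1, 13, 7, 8, 2, 9, 11, 12, 5] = (0 10 9 2 6 13 5 1 4)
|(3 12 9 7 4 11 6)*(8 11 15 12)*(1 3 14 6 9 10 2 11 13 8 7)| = |(1 3 7 4 15 12 10 2 11 9)(6 14)(8 13)| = 10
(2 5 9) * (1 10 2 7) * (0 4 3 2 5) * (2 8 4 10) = [10, 2, 0, 8, 3, 9, 6, 1, 4, 7, 5] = (0 10 5 9 7 1 2)(3 8 4)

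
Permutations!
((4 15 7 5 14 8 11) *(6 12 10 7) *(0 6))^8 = ((0 6 12 10 7 5 14 8 11 4 15))^8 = (0 11 5 12 15 8 7 6 4 14 10)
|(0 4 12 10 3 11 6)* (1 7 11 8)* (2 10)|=|(0 4 12 2 10 3 8 1 7 11 6)|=11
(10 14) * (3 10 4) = (3 10 14 4) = [0, 1, 2, 10, 3, 5, 6, 7, 8, 9, 14, 11, 12, 13, 4]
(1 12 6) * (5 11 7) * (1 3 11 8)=(1 12 6 3 11 7 5 8)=[0, 12, 2, 11, 4, 8, 3, 5, 1, 9, 10, 7, 6]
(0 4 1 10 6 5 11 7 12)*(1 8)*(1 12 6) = (0 4 8 12)(1 10)(5 11 7 6) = [4, 10, 2, 3, 8, 11, 5, 6, 12, 9, 1, 7, 0]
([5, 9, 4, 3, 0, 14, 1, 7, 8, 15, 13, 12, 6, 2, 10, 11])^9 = [14, 11, 0, 3, 5, 10, 15, 7, 8, 12, 2, 1, 9, 4, 13, 6]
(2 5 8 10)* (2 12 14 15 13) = (2 5 8 10 12 14 15 13) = [0, 1, 5, 3, 4, 8, 6, 7, 10, 9, 12, 11, 14, 2, 15, 13]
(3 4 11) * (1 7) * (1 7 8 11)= (1 8 11 3 4)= [0, 8, 2, 4, 1, 5, 6, 7, 11, 9, 10, 3]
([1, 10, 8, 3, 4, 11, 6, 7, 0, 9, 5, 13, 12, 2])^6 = (0 2 11 10)(1 8 13 5)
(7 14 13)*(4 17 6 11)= (4 17 6 11)(7 14 13)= [0, 1, 2, 3, 17, 5, 11, 14, 8, 9, 10, 4, 12, 7, 13, 15, 16, 6]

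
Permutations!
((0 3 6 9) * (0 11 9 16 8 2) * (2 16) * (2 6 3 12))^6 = ((0 12 2)(8 16)(9 11))^6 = (16)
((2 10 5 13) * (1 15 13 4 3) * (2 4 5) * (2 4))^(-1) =((1 15 13 2 10 4 3))^(-1) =(1 3 4 10 2 13 15)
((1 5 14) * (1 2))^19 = (1 2 14 5)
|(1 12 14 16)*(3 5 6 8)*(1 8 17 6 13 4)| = |(1 12 14 16 8 3 5 13 4)(6 17)| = 18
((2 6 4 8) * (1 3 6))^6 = (8)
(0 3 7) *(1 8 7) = [3, 8, 2, 1, 4, 5, 6, 0, 7] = (0 3 1 8 7)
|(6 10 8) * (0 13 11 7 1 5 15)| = 21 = |(0 13 11 7 1 5 15)(6 10 8)|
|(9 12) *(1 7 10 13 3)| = 10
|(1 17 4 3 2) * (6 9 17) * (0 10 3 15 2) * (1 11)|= |(0 10 3)(1 6 9 17 4 15 2 11)|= 24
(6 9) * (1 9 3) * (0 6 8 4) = [6, 9, 2, 1, 0, 5, 3, 7, 4, 8] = (0 6 3 1 9 8 4)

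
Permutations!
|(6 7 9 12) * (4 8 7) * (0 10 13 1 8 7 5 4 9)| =24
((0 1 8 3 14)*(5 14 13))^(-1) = (0 14 5 13 3 8 1)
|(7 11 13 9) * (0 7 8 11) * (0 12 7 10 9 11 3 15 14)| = |(0 10 9 8 3 15 14)(7 12)(11 13)| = 14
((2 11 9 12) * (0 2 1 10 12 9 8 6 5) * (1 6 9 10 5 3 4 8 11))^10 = (0 1)(2 5)(3 9 6 8 12 4 10)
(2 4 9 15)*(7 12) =(2 4 9 15)(7 12) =[0, 1, 4, 3, 9, 5, 6, 12, 8, 15, 10, 11, 7, 13, 14, 2]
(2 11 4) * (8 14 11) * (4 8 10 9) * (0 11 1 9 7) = (0 11 8 14 1 9 4 2 10 7) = [11, 9, 10, 3, 2, 5, 6, 0, 14, 4, 7, 8, 12, 13, 1]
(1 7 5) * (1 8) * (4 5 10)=(1 7 10 4 5 8)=[0, 7, 2, 3, 5, 8, 6, 10, 1, 9, 4]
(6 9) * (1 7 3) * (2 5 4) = [0, 7, 5, 1, 2, 4, 9, 3, 8, 6] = (1 7 3)(2 5 4)(6 9)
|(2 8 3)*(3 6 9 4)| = 6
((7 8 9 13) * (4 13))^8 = ((4 13 7 8 9))^8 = (4 8 13 9 7)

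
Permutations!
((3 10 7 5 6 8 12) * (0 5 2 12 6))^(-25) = (12)(0 5)(6 8)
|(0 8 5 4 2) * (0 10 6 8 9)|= 6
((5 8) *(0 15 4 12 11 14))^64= ((0 15 4 12 11 14)(5 8))^64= (0 11 4)(12 15 14)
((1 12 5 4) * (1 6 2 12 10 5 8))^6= (1 12 6 5)(2 4 10 8)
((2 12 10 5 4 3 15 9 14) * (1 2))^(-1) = (1 14 9 15 3 4 5 10 12 2)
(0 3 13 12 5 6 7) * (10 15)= (0 3 13 12 5 6 7)(10 15)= [3, 1, 2, 13, 4, 6, 7, 0, 8, 9, 15, 11, 5, 12, 14, 10]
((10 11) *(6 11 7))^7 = ((6 11 10 7))^7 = (6 7 10 11)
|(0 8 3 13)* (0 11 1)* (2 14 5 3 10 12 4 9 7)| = |(0 8 10 12 4 9 7 2 14 5 3 13 11 1)| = 14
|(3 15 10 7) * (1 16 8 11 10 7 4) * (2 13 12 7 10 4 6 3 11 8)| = 8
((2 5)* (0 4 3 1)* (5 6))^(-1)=((0 4 3 1)(2 6 5))^(-1)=(0 1 3 4)(2 5 6)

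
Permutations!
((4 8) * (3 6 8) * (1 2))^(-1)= ((1 2)(3 6 8 4))^(-1)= (1 2)(3 4 8 6)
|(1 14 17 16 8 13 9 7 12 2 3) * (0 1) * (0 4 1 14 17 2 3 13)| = |(0 14 2 13 9 7 12 3 4 1 17 16 8)| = 13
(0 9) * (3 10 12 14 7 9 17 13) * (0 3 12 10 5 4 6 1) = (0 17 13 12 14 7 9 3 5 4 6 1) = [17, 0, 2, 5, 6, 4, 1, 9, 8, 3, 10, 11, 14, 12, 7, 15, 16, 13]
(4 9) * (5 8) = (4 9)(5 8) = [0, 1, 2, 3, 9, 8, 6, 7, 5, 4]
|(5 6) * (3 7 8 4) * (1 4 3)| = 6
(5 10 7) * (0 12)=(0 12)(5 10 7)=[12, 1, 2, 3, 4, 10, 6, 5, 8, 9, 7, 11, 0]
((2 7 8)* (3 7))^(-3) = (2 3 7 8)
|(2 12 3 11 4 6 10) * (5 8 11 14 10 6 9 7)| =30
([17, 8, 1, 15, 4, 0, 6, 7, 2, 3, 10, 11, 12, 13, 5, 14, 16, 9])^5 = (0 14 3 17 5 15 9)(1 2 8)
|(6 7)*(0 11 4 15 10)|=|(0 11 4 15 10)(6 7)|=10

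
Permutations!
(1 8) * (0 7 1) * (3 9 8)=(0 7 1 3 9 8)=[7, 3, 2, 9, 4, 5, 6, 1, 0, 8]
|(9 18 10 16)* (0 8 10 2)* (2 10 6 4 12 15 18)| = |(0 8 6 4 12 15 18 10 16 9 2)| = 11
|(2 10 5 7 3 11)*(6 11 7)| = |(2 10 5 6 11)(3 7)| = 10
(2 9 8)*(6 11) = (2 9 8)(6 11) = [0, 1, 9, 3, 4, 5, 11, 7, 2, 8, 10, 6]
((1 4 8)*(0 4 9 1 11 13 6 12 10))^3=(0 11 12 4 13 10 8 6)(1 9)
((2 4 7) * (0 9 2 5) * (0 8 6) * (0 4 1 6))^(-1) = ((0 9 2 1 6 4 7 5 8))^(-1) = (0 8 5 7 4 6 1 2 9)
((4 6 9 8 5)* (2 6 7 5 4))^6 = (2 5 7 4 8 9 6)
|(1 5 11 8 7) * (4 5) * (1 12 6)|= |(1 4 5 11 8 7 12 6)|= 8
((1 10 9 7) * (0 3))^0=(10)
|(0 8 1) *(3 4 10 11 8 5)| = 8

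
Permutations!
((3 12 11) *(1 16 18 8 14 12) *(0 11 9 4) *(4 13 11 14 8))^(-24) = ((0 14 12 9 13 11 3 1 16 18 4))^(-24) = (0 18 1 11 9 14 4 16 3 13 12)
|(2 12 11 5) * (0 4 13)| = 12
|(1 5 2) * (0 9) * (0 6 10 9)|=|(1 5 2)(6 10 9)|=3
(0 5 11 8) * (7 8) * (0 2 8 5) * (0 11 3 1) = (0 11 7 5 3 1)(2 8) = [11, 0, 8, 1, 4, 3, 6, 5, 2, 9, 10, 7]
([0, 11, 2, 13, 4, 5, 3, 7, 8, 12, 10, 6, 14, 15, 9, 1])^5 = [0, 15, 2, 6, 4, 5, 11, 7, 8, 14, 10, 1, 9, 3, 12, 13]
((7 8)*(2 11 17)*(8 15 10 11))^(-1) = ((2 8 7 15 10 11 17))^(-1) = (2 17 11 10 15 7 8)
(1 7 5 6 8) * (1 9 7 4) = (1 4)(5 6 8 9 7) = [0, 4, 2, 3, 1, 6, 8, 5, 9, 7]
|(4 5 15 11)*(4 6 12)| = |(4 5 15 11 6 12)| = 6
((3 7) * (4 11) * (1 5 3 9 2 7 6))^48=((1 5 3 6)(2 7 9)(4 11))^48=(11)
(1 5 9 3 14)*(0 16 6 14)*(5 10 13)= (0 16 6 14 1 10 13 5 9 3)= [16, 10, 2, 0, 4, 9, 14, 7, 8, 3, 13, 11, 12, 5, 1, 15, 6]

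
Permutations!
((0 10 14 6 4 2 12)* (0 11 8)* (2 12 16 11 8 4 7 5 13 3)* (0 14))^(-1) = ((0 10)(2 16 11 4 12 8 14 6 7 5 13 3))^(-1) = (0 10)(2 3 13 5 7 6 14 8 12 4 11 16)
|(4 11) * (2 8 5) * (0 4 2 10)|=7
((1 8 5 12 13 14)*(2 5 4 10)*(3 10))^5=(1 2)(3 13)(4 12)(5 8)(10 14)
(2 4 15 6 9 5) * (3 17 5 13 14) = [0, 1, 4, 17, 15, 2, 9, 7, 8, 13, 10, 11, 12, 14, 3, 6, 16, 5] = (2 4 15 6 9 13 14 3 17 5)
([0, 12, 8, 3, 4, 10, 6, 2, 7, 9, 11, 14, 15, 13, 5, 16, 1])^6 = (1 15)(5 11)(10 14)(12 16)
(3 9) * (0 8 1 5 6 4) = [8, 5, 2, 9, 0, 6, 4, 7, 1, 3] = (0 8 1 5 6 4)(3 9)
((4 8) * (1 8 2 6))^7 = ((1 8 4 2 6))^7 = (1 4 6 8 2)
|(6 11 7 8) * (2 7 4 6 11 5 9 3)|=9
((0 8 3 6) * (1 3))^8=((0 8 1 3 6))^8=(0 3 8 6 1)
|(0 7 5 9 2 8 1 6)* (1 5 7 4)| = 4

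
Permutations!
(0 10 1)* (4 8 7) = (0 10 1)(4 8 7) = [10, 0, 2, 3, 8, 5, 6, 4, 7, 9, 1]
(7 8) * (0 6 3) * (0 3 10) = (0 6 10)(7 8) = [6, 1, 2, 3, 4, 5, 10, 8, 7, 9, 0]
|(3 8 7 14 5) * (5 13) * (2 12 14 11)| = 9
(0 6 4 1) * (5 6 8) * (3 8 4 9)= (0 4 1)(3 8 5 6 9)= [4, 0, 2, 8, 1, 6, 9, 7, 5, 3]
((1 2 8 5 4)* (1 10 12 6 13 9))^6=(1 12 8 13 4)(2 6 5 9 10)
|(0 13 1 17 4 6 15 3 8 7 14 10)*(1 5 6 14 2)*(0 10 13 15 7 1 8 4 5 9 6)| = |(0 15 3 4 14 13 9 6 7 2 8 1 17 5)| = 14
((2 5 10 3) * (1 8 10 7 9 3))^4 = ((1 8 10)(2 5 7 9 3))^4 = (1 8 10)(2 3 9 7 5)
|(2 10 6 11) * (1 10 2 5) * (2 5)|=|(1 10 6 11 2 5)|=6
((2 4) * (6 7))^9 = (2 4)(6 7) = ((2 4)(6 7))^9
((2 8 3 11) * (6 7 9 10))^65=(2 8 3 11)(6 7 9 10)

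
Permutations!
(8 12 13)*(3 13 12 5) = (3 13 8 5) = [0, 1, 2, 13, 4, 3, 6, 7, 5, 9, 10, 11, 12, 8]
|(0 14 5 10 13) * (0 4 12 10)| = |(0 14 5)(4 12 10 13)| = 12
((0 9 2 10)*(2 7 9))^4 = ((0 2 10)(7 9))^4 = (0 2 10)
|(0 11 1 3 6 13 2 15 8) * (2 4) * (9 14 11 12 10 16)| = 15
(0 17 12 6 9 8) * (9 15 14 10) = (0 17 12 6 15 14 10 9 8) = [17, 1, 2, 3, 4, 5, 15, 7, 0, 8, 9, 11, 6, 13, 10, 14, 16, 12]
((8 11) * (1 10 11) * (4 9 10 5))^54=((1 5 4 9 10 11 8))^54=(1 11 9 5 8 10 4)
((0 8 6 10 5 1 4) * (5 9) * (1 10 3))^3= ((0 8 6 3 1 4)(5 10 9))^3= (10)(0 3)(1 8)(4 6)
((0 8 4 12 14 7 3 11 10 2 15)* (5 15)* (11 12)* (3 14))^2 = ((0 8 4 11 10 2 5 15)(3 12)(7 14))^2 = (0 4 10 5)(2 15 8 11)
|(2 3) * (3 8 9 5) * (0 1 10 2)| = 8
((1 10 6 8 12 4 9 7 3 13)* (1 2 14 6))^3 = ((1 10)(2 14 6 8 12 4 9 7 3 13))^3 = (1 10)(2 8 9 13 6 4 3 14 12 7)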